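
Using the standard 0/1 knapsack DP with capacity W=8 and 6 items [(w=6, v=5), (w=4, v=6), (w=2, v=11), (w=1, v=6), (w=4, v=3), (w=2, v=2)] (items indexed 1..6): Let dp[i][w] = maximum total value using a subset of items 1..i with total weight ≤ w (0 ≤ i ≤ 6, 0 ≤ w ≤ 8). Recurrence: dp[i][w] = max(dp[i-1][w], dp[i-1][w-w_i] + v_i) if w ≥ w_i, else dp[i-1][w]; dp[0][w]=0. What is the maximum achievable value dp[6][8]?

23

i\w   0   1   2   3   4   5   6   7   8
  0   0   0   0   0   0   0   0   0   0
  1   0   0   0   0   0   0   5   5   5
  2   0   0   0   0   6   6   6   6   6
  3   0   0  11  11  11  11  17  17  17
  4   0   6  11  17  17  17  17  23  23
  5   0   6  11  17  17  17  17  23  23
  6   0   6  11  17  17  19  19  23  23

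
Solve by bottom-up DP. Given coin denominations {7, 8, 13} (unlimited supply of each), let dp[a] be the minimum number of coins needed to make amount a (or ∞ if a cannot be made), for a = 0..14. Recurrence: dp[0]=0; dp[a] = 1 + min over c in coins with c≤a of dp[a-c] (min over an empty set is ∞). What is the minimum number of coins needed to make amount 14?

2

 a  0  1  2  3  4  5  6  7  8  9 10 11 12 13 14
dp  0  -  -  -  -  -  -  1  1  -  -  -  -  1  2
(- denotes ∞ / unreachable)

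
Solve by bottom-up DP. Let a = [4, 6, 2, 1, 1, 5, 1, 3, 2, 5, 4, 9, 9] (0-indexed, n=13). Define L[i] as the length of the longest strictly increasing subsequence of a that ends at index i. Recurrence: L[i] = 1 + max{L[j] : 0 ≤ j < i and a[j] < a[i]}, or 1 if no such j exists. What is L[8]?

   i    0    1    2    3    4    5    6    7    8    9   10   11   12
a[i]    4    6    2    1    1    5    1    3    2    5    4    9    9
L[i]    1    2    1    1    1    2    1    2    2    3    3    4    4

2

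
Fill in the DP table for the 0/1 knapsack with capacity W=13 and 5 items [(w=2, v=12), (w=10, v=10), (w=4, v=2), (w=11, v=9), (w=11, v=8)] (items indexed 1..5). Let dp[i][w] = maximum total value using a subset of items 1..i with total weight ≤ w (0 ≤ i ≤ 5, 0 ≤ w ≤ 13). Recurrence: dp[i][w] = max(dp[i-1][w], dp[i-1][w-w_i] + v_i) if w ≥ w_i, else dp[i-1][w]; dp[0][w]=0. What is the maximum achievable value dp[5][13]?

22

i\w   0   1   2   3   4   5   6   7   8   9  10  11  12  13
  0   0   0   0   0   0   0   0   0   0   0   0   0   0   0
  1   0   0  12  12  12  12  12  12  12  12  12  12  12  12
  2   0   0  12  12  12  12  12  12  12  12  12  12  22  22
  3   0   0  12  12  12  12  14  14  14  14  14  14  22  22
  4   0   0  12  12  12  12  14  14  14  14  14  14  22  22
  5   0   0  12  12  12  12  14  14  14  14  14  14  22  22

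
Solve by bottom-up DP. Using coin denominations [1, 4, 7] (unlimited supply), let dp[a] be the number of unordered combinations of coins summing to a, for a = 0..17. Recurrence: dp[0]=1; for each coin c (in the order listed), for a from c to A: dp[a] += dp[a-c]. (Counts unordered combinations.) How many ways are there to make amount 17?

after  coin     0     1     2     3     4     5     6     7     8     9    10    11    12    13    14    15    16    17
          1     1     1     1     1     1     1     1     1     1     1     1     1     1     1     1     1     1     1
          4     1     1     1     1     2     2     2     2     3     3     3     3     4     4     4     4     5     5
          7     1     1     1     1     2     2     2     3     4     4     4     5     6     6     7     8     9     9

9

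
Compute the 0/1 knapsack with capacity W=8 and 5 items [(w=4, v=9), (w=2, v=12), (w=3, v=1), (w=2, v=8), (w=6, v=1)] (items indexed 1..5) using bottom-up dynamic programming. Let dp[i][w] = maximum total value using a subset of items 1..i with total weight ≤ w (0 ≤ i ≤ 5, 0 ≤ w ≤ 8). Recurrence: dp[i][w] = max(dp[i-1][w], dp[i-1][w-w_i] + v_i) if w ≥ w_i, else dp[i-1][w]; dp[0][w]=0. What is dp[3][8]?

i\w   0   1   2   3   4   5   6   7   8
  0   0   0   0   0   0   0   0   0   0
  1   0   0   0   0   9   9   9   9   9
  2   0   0  12  12  12  12  21  21  21
  3   0   0  12  12  12  13  21  21  21
  4   0   0  12  12  20  20  21  21  29
  5   0   0  12  12  20  20  21  21  29

21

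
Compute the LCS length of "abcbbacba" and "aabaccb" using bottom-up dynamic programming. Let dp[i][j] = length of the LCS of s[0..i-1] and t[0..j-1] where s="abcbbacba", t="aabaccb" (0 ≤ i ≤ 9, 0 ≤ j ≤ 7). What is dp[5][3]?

2

   ''  a  a  b  a  c  c  b
''  0  0  0  0  0  0  0  0
 a  0  1  1  1  1  1  1  1
 b  0  1  1  2  2  2  2  2
 c  0  1  1  2  2  3  3  3
 b  0  1  1  2  2  3  3  4
 b  0  1  1  2  2  3  3  4
 a  0  1  2  2  3  3  3  4
 c  0  1  2  2  3  4  4  4
 b  0  1  2  3  3  4  4  5
 a  0  1  2  3  4  4  4  5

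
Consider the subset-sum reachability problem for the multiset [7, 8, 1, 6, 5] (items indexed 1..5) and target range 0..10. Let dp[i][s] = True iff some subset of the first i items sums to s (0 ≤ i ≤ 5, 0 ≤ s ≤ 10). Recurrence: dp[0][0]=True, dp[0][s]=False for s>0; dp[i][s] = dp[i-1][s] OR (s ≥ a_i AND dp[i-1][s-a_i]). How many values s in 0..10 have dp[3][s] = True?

5

i\s   0   1   2   3   4   5   6   7   8   9  10
  0   T   F   F   F   F   F   F   F   F   F   F
  1   T   F   F   F   F   F   F   T   F   F   F
  2   T   F   F   F   F   F   F   T   T   F   F
  3   T   T   F   F   F   F   F   T   T   T   F
  4   T   T   F   F   F   F   T   T   T   T   F
  5   T   T   F   F   F   T   T   T   T   T   F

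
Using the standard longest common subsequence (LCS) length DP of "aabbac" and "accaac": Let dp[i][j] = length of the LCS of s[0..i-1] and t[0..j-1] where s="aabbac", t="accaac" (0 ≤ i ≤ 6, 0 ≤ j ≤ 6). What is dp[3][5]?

2

   ''  a  c  c  a  a  c
''  0  0  0  0  0  0  0
 a  0  1  1  1  1  1  1
 a  0  1  1  1  2  2  2
 b  0  1  1  1  2  2  2
 b  0  1  1  1  2  2  2
 a  0  1  1  1  2  3  3
 c  0  1  2  2  2  3  4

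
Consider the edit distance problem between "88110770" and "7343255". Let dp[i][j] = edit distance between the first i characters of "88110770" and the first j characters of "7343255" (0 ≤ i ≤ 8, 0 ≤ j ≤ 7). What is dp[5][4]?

   ''  7  3  4  3  2  5  5
''  0  1  2  3  4  5  6  7
 8  1  1  2  3  4  5  6  7
 8  2  2  2  3  4  5  6  7
 1  3  3  3  3  4  5  6  7
 1  4  4  4  4  4  5  6  7
 0  5  5  5  5  5  5  6  7
 7  6  5  6  6  6  6  6  7
 7  7  6  6  7  7  7  7  7
 0  8  7  7  7  8  8  8  8

5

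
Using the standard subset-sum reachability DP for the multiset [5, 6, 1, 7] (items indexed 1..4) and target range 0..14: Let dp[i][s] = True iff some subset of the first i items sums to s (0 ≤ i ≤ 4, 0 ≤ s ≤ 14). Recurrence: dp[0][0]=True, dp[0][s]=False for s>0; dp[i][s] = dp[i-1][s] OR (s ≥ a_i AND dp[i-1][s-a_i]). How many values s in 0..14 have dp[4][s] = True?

i\s   0   1   2   3   4   5   6   7   8   9  10  11  12  13  14
  0   T   F   F   F   F   F   F   F   F   F   F   F   F   F   F
  1   T   F   F   F   F   T   F   F   F   F   F   F   F   F   F
  2   T   F   F   F   F   T   T   F   F   F   F   T   F   F   F
  3   T   T   F   F   F   T   T   T   F   F   F   T   T   F   F
  4   T   T   F   F   F   T   T   T   T   F   F   T   T   T   T

10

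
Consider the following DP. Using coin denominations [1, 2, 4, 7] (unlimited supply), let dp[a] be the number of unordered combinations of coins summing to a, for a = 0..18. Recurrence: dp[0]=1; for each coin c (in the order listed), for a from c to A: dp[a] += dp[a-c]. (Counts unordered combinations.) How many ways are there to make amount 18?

after  coin     0     1     2     3     4     5     6     7     8     9    10    11    12    13    14    15    16    17    18
          1     1     1     1     1     1     1     1     1     1     1     1     1     1     1     1     1     1     1     1
          2     1     1     2     2     3     3     4     4     5     5     6     6     7     7     8     8     9     9    10
          4     1     1     2     2     4     4     6     6     9     9    12    12    16    16    20    20    25    25    30
          7     1     1     2     2     4     4     6     7    10    11    14    16    20    22    27    30    36    39    46

46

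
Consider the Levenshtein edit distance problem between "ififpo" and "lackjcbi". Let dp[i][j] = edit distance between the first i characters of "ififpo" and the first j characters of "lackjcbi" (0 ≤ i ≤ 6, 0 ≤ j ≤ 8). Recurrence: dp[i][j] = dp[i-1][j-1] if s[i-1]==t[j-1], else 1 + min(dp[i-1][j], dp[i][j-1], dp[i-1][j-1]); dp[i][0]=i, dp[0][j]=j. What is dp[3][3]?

   ''  l  a  c  k  j  c  b  i
''  0  1  2  3  4  5  6  7  8
 i  1  1  2  3  4  5  6  7  7
 f  2  2  2  3  4  5  6  7  8
 i  3  3  3  3  4  5  6  7  7
 f  4  4  4  4  4  5  6  7  8
 p  5  5  5  5  5  5  6  7  8
 o  6  6  6  6  6  6  6  7  8

3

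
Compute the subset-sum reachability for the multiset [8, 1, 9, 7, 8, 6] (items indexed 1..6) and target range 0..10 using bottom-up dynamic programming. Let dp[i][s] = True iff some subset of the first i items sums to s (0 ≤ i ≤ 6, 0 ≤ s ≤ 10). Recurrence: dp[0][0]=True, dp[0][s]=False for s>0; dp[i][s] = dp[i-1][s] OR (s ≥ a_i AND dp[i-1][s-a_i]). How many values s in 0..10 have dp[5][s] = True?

6

i\s   0   1   2   3   4   5   6   7   8   9  10
  0   T   F   F   F   F   F   F   F   F   F   F
  1   T   F   F   F   F   F   F   F   T   F   F
  2   T   T   F   F   F   F   F   F   T   T   F
  3   T   T   F   F   F   F   F   F   T   T   T
  4   T   T   F   F   F   F   F   T   T   T   T
  5   T   T   F   F   F   F   F   T   T   T   T
  6   T   T   F   F   F   F   T   T   T   T   T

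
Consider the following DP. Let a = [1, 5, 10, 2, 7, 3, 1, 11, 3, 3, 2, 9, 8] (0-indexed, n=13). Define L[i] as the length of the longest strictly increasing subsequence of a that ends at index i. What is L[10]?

   i    0    1    2    3    4    5    6    7    8    9   10   11   12
a[i]    1    5   10    2    7    3    1   11    3    3    2    9    8
L[i]    1    2    3    2    3    3    1    4    3    3    2    4    4

2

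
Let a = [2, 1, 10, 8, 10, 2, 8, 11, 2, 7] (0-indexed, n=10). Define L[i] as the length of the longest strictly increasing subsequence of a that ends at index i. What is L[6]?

   i    0    1    2    3    4    5    6    7    8    9
a[i]    2    1   10    8   10    2    8   11    2    7
L[i]    1    1    2    2    3    2    3    4    2    3

3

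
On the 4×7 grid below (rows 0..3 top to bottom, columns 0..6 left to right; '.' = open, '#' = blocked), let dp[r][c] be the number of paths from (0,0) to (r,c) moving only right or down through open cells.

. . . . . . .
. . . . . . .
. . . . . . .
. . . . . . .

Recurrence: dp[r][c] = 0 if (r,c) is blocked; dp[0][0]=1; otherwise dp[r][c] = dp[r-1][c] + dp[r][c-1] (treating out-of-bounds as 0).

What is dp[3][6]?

r\c   0   1   2   3   4   5   6
  0   1   1   1   1   1   1   1
  1   1   2   3   4   5   6   7
  2   1   3   6  10  15  21  28
  3   1   4  10  20  35  56  84

84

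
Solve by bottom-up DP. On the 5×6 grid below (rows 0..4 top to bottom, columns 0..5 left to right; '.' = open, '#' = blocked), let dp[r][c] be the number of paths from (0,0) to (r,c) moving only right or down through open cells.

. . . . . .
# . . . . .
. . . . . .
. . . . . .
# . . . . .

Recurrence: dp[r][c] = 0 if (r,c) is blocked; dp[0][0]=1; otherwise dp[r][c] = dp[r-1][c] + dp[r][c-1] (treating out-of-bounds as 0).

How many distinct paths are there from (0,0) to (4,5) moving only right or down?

r\c   0   1   2   3   4   5
  0   1   1   1   1   1   1
  1   0   1   2   3   4   5
  2   0   1   3   6  10  15
  3   0   1   4  10  20  35
  4   0   1   5  15  35  70

70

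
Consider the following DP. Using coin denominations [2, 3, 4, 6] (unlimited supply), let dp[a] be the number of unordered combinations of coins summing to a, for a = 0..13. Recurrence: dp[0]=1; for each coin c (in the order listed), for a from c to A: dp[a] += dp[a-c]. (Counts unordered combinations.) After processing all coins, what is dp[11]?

after  coin     0     1     2     3     4     5     6     7     8     9    10    11    12    13
          2     1     0     1     0     1     0     1     0     1     0     1     0     1     0
          3     1     0     1     1     1     1     2     1     2     2     2     2     3     2
          4     1     0     1     1     2     1     3     2     4     3     5     4     7     5
          6     1     0     1     1     2     1     4     2     5     4     7     5    11     7

5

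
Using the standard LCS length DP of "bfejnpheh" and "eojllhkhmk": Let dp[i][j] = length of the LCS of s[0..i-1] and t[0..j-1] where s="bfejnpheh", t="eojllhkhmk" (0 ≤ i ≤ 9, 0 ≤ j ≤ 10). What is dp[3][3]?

   ''  e  o  j  l  l  h  k  h  m  k
''  0  0  0  0  0  0  0  0  0  0  0
 b  0  0  0  0  0  0  0  0  0  0  0
 f  0  0  0  0  0  0  0  0  0  0  0
 e  0  1  1  1  1  1  1  1  1  1  1
 j  0  1  1  2  2  2  2  2  2  2  2
 n  0  1  1  2  2  2  2  2  2  2  2
 p  0  1  1  2  2  2  2  2  2  2  2
 h  0  1  1  2  2  2  3  3  3  3  3
 e  0  1  1  2  2  2  3  3  3  3  3
 h  0  1  1  2  2  2  3  3  4  4  4

1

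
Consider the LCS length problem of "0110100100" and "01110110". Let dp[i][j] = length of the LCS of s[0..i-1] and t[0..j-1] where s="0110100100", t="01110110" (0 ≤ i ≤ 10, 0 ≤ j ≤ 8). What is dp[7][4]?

   ''  0  1  1  1  0  1  1  0
''  0  0  0  0  0  0  0  0  0
 0  0  1  1  1  1  1  1  1  1
 1  0  1  2  2  2  2  2  2  2
 1  0  1  2  3  3  3  3  3  3
 0  0  1  2  3  3  4  4  4  4
 1  0  1  2  3  4  4  5  5  5
 0  0  1  2  3  4  5  5  5  6
 0  0  1  2  3  4  5  5  5  6
 1  0  1  2  3  4  5  6  6  6
 0  0  1  2  3  4  5  6  6  7
 0  0  1  2  3  4  5  6  6  7

4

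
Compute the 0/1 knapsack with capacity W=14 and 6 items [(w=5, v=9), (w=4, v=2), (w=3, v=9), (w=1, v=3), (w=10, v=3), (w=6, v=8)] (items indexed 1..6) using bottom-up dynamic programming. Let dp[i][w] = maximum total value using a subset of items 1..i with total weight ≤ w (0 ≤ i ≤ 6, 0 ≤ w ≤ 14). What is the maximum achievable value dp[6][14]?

26

i\w   0   1   2   3   4   5   6   7   8   9  10  11  12  13  14
  0   0   0   0   0   0   0   0   0   0   0   0   0   0   0   0
  1   0   0   0   0   0   9   9   9   9   9   9   9   9   9   9
  2   0   0   0   0   2   9   9   9   9  11  11  11  11  11  11
  3   0   0   0   9   9   9   9  11  18  18  18  18  20  20  20
  4   0   3   3   9  12  12  12  12  18  21  21  21  21  23  23
  5   0   3   3   9  12  12  12  12  18  21  21  21  21  23  23
  6   0   3   3   9  12  12  12  12  18  21  21  21  21  23  26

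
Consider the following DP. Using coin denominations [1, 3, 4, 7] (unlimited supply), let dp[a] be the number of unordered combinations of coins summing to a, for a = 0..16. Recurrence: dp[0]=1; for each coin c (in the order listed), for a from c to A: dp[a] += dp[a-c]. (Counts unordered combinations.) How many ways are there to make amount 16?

25

after  coin     0     1     2     3     4     5     6     7     8     9    10    11    12    13    14    15    16
          1     1     1     1     1     1     1     1     1     1     1     1     1     1     1     1     1     1
          3     1     1     1     2     2     2     3     3     3     4     4     4     5     5     5     6     6
          4     1     1     1     2     3     3     4     5     6     7     8     9    11    12    13    15    17
          7     1     1     1     2     3     3     4     6     7     8    10    12    14    16    19    22    25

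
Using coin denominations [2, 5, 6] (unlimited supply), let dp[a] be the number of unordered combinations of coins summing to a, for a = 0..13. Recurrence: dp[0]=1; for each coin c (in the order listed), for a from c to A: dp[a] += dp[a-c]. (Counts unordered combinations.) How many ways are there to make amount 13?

after  coin     0     1     2     3     4     5     6     7     8     9    10    11    12    13
          2     1     0     1     0     1     0     1     0     1     0     1     0     1     0
          5     1     0     1     0     1     1     1     1     1     1     2     1     2     1
          6     1     0     1     0     1     1     2     1     2     1     3     2     4     2

2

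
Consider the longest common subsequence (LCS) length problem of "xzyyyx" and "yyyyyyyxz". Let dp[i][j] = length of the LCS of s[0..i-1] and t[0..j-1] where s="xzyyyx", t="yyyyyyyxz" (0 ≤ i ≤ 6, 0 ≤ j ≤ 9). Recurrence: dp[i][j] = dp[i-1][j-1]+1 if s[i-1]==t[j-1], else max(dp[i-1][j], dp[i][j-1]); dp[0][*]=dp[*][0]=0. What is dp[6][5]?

   ''  y  y  y  y  y  y  y  x  z
''  0  0  0  0  0  0  0  0  0  0
 x  0  0  0  0  0  0  0  0  1  1
 z  0  0  0  0  0  0  0  0  1  2
 y  0  1  1  1  1  1  1  1  1  2
 y  0  1  2  2  2  2  2  2  2  2
 y  0  1  2  3  3  3  3  3  3  3
 x  0  1  2  3  3  3  3  3  4  4

3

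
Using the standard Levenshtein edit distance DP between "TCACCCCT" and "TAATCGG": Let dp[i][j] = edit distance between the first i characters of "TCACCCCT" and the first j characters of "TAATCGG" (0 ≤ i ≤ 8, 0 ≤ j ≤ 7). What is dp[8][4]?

5

   ''  T  A  A  T  C  G  G
''  0  1  2  3  4  5  6  7
 T  1  0  1  2  3  4  5  6
 C  2  1  1  2  3  3  4  5
 A  3  2  1  1  2  3  4  5
 C  4  3  2  2  2  2  3  4
 C  5  4  3  3  3  2  3  4
 C  6  5  4  4  4  3  3  4
 C  7  6  5  5  5  4  4  4
 T  8  7  6  6  5  5  5  5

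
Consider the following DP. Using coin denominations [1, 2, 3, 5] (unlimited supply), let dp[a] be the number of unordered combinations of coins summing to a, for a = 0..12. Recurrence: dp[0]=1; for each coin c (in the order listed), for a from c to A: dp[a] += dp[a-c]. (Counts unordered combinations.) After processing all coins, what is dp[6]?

after  coin     0     1     2     3     4     5     6     7     8     9    10    11    12
          1     1     1     1     1     1     1     1     1     1     1     1     1     1
          2     1     1     2     2     3     3     4     4     5     5     6     6     7
          3     1     1     2     3     4     5     7     8    10    12    14    16    19
          5     1     1     2     3     4     6     8    10    13    16    20    24    29

8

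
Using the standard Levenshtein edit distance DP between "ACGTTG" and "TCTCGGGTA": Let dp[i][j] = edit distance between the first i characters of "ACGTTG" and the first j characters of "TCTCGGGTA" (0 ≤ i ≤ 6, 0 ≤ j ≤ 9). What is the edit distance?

6

   ''  T  C  T  C  G  G  G  T  A
''  0  1  2  3  4  5  6  7  8  9
 A  1  1  2  3  4  5  6  7  8  8
 C  2  2  1  2  3  4  5  6  7  8
 G  3  3  2  2  3  3  4  5  6  7
 T  4  3  3  2  3  4  4  5  5  6
 T  5  4  4  3  3  4  5  5  5  6
 G  6  5  5  4  4  3  4  5  6  6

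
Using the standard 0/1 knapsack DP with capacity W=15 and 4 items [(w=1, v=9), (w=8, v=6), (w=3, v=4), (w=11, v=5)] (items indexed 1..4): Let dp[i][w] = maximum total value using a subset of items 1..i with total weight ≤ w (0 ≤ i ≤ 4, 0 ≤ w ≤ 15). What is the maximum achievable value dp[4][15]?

i\w   0   1   2   3   4   5   6   7   8   9  10  11  12  13  14  15
  0   0   0   0   0   0   0   0   0   0   0   0   0   0   0   0   0
  1   0   9   9   9   9   9   9   9   9   9   9   9   9   9   9   9
  2   0   9   9   9   9   9   9   9   9  15  15  15  15  15  15  15
  3   0   9   9   9  13  13  13  13  13  15  15  15  19  19  19  19
  4   0   9   9   9  13  13  13  13  13  15  15  15  19  19  19  19

19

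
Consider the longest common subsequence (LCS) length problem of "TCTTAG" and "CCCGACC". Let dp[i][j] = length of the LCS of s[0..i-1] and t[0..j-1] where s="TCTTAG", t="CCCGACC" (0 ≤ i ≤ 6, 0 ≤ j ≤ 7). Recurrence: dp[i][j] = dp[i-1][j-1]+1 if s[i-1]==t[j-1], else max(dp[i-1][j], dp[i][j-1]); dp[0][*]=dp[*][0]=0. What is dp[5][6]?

2

   ''  C  C  C  G  A  C  C
''  0  0  0  0  0  0  0  0
 T  0  0  0  0  0  0  0  0
 C  0  1  1  1  1  1  1  1
 T  0  1  1  1  1  1  1  1
 T  0  1  1  1  1  1  1  1
 A  0  1  1  1  1  2  2  2
 G  0  1  1  1  2  2  2  2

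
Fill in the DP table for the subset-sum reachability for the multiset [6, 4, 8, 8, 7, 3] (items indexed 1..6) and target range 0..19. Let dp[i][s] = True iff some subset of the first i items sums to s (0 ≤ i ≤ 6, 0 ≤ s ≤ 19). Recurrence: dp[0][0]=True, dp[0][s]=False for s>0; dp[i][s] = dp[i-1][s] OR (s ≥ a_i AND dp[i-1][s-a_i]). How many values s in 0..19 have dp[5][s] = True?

i\s   0   1   2   3   4   5   6   7   8   9  10  11  12  13  14  15  16  17  18  19
  0   T   F   F   F   F   F   F   F   F   F   F   F   F   F   F   F   F   F   F   F
  1   T   F   F   F   F   F   T   F   F   F   F   F   F   F   F   F   F   F   F   F
  2   T   F   F   F   T   F   T   F   F   F   T   F   F   F   F   F   F   F   F   F
  3   T   F   F   F   T   F   T   F   T   F   T   F   T   F   T   F   F   F   T   F
  4   T   F   F   F   T   F   T   F   T   F   T   F   T   F   T   F   T   F   T   F
  5   T   F   F   F   T   F   T   T   T   F   T   T   T   T   T   T   T   T   T   T
  6   T   F   F   T   T   F   T   T   T   T   T   T   T   T   T   T   T   T   T   T

15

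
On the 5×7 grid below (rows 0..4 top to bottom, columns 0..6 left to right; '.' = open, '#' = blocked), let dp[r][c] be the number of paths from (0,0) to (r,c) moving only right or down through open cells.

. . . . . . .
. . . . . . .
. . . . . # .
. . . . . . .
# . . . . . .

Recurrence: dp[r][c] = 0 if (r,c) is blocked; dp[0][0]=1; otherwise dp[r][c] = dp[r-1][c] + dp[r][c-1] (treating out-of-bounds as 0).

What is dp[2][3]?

r\c   0   1   2   3   4   5   6
  0   1   1   1   1   1   1   1
  1   1   2   3   4   5   6   7
  2   1   3   6  10  15   0   7
  3   1   4  10  20  35  35  42
  4   0   4  14  34  69 104 146

10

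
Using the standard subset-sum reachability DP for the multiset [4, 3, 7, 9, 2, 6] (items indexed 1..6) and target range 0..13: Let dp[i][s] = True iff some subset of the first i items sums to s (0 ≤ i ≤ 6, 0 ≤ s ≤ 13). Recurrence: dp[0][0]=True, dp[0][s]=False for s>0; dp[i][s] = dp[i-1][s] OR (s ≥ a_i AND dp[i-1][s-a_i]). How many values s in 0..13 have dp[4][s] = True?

i\s   0   1   2   3   4   5   6   7   8   9  10  11  12  13
  0   T   F   F   F   F   F   F   F   F   F   F   F   F   F
  1   T   F   F   F   T   F   F   F   F   F   F   F   F   F
  2   T   F   F   T   T   F   F   T   F   F   F   F   F   F
  3   T   F   F   T   T   F   F   T   F   F   T   T   F   F
  4   T   F   F   T   T   F   F   T   F   T   T   T   T   T
  5   T   F   T   T   T   T   T   T   F   T   T   T   T   T
  6   T   F   T   T   T   T   T   T   T   T   T   T   T   T

9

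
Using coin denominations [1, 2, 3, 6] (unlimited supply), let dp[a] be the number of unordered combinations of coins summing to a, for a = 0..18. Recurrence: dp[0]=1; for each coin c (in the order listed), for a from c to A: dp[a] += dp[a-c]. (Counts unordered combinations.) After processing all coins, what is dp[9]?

after  coin     0     1     2     3     4     5     6     7     8     9    10    11    12    13    14    15    16    17    18
          1     1     1     1     1     1     1     1     1     1     1     1     1     1     1     1     1     1     1     1
          2     1     1     2     2     3     3     4     4     5     5     6     6     7     7     8     8     9     9    10
          3     1     1     2     3     4     5     7     8    10    12    14    16    19    21    24    27    30    33    37
          6     1     1     2     3     4     5     8     9    12    15    18    21    27    30    36    42    48    54    64

15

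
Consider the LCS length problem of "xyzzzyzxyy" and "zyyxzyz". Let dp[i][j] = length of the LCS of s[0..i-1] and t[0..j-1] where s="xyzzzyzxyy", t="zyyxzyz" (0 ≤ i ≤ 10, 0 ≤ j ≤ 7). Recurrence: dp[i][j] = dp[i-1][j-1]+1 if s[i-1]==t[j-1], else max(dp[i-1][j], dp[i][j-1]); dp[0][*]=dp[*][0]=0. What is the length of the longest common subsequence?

4

   ''  z  y  y  x  z  y  z
''  0  0  0  0  0  0  0  0
 x  0  0  0  0  1  1  1  1
 y  0  0  1  1  1  1  2  2
 z  0  1  1  1  1  2  2  3
 z  0  1  1  1  1  2  2  3
 z  0  1  1  1  1  2  2  3
 y  0  1  2  2  2  2  3  3
 z  0  1  2  2  2  3  3  4
 x  0  1  2  2  3  3  3  4
 y  0  1  2  3  3  3  4  4
 y  0  1  2  3  3  3  4  4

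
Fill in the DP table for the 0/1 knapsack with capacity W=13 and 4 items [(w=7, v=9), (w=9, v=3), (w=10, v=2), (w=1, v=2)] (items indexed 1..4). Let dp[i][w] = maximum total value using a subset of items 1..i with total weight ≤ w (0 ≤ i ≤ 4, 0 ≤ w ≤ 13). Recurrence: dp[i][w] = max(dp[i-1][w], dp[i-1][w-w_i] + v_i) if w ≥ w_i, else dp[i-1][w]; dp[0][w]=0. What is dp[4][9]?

i\w   0   1   2   3   4   5   6   7   8   9  10  11  12  13
  0   0   0   0   0   0   0   0   0   0   0   0   0   0   0
  1   0   0   0   0   0   0   0   9   9   9   9   9   9   9
  2   0   0   0   0   0   0   0   9   9   9   9   9   9   9
  3   0   0   0   0   0   0   0   9   9   9   9   9   9   9
  4   0   2   2   2   2   2   2   9  11  11  11  11  11  11

11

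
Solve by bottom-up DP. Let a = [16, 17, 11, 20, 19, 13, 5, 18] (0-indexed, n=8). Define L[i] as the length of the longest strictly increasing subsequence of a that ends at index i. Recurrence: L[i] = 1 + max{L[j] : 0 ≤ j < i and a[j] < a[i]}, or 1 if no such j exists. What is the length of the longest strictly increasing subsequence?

   i    0    1    2    3    4    5    6    7
a[i]   16   17   11   20   19   13    5   18
L[i]    1    2    1    3    3    2    1    3

3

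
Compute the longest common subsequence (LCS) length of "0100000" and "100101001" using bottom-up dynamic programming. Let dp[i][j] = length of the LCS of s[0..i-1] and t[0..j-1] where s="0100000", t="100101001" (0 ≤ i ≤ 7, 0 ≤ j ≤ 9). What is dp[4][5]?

3

   ''  1  0  0  1  0  1  0  0  1
''  0  0  0  0  0  0  0  0  0  0
 0  0  0  1  1  1  1  1  1  1  1
 1  0  1  1  1  2  2  2  2  2  2
 0  0  1  2  2  2  3  3  3  3  3
 0  0  1  2  3  3  3  3  4  4  4
 0  0  1  2  3  3  4  4  4  5  5
 0  0  1  2  3  3  4  4  5  5  5
 0  0  1  2  3  3  4  4  5  6  6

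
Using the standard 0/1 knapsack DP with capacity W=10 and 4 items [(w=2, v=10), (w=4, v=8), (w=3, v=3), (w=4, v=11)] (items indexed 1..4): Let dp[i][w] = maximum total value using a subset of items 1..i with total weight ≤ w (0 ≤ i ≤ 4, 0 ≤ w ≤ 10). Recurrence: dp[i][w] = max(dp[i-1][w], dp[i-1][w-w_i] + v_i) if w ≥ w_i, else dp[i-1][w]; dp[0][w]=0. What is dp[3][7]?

i\w   0   1   2   3   4   5   6   7   8   9  10
  0   0   0   0   0   0   0   0   0   0   0   0
  1   0   0  10  10  10  10  10  10  10  10  10
  2   0   0  10  10  10  10  18  18  18  18  18
  3   0   0  10  10  10  13  18  18  18  21  21
  4   0   0  10  10  11  13  21  21  21  24  29

18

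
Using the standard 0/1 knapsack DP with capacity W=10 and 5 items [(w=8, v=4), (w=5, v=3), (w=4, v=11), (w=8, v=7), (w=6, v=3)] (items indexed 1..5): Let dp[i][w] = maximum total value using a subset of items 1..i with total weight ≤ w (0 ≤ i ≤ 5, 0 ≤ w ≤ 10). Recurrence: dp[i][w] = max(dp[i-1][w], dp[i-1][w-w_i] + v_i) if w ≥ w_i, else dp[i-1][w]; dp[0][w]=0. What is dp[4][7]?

i\w   0   1   2   3   4   5   6   7   8   9  10
  0   0   0   0   0   0   0   0   0   0   0   0
  1   0   0   0   0   0   0   0   0   4   4   4
  2   0   0   0   0   0   3   3   3   4   4   4
  3   0   0   0   0  11  11  11  11  11  14  14
  4   0   0   0   0  11  11  11  11  11  14  14
  5   0   0   0   0  11  11  11  11  11  14  14

11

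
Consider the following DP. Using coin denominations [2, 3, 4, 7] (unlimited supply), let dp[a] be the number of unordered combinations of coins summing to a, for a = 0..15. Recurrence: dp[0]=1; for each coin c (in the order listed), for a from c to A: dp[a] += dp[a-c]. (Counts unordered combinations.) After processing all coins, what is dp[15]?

after  coin     0     1     2     3     4     5     6     7     8     9    10    11    12    13    14    15
          2     1     0     1     0     1     0     1     0     1     0     1     0     1     0     1     0
          3     1     0     1     1     1     1     2     1     2     2     2     2     3     2     3     3
          4     1     0     1     1     2     1     3     2     4     3     5     4     7     5     8     7
          7     1     0     1     1     2     1     3     3     4     4     6     6     8     8    11    11

11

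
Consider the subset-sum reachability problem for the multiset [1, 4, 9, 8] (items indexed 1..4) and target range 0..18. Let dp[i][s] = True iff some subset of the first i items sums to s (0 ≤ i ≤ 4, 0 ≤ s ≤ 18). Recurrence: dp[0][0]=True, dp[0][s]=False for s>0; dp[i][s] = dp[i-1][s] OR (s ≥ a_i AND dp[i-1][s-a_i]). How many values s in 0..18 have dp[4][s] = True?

i\s   0   1   2   3   4   5   6   7   8   9  10  11  12  13  14  15  16  17  18
  0   T   F   F   F   F   F   F   F   F   F   F   F   F   F   F   F   F   F   F
  1   T   T   F   F   F   F   F   F   F   F   F   F   F   F   F   F   F   F   F
  2   T   T   F   F   T   T   F   F   F   F   F   F   F   F   F   F   F   F   F
  3   T   T   F   F   T   T   F   F   F   T   T   F   F   T   T   F   F   F   F
  4   T   T   F   F   T   T   F   F   T   T   T   F   T   T   T   F   F   T   T

12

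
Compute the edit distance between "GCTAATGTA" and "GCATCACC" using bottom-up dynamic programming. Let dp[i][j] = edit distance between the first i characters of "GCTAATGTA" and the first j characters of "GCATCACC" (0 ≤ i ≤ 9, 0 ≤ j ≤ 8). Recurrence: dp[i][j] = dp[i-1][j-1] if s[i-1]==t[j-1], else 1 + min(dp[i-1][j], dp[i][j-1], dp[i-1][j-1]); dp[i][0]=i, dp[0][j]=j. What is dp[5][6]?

2

   ''  G  C  A  T  C  A  C  C
''  0  1  2  3  4  5  6  7  8
 G  1  0  1  2  3  4  5  6  7
 C  2  1  0  1  2  3  4  5  6
 T  3  2  1  1  1  2  3  4  5
 A  4  3  2  1  2  2  2  3  4
 A  5  4  3  2  2  3  2  3  4
 T  6  5  4  3  2  3  3  3  4
 G  7  6  5  4  3  3  4  4  4
 T  8  7  6  5  4  4  4  5  5
 A  9  8  7  6  5  5  4  5  6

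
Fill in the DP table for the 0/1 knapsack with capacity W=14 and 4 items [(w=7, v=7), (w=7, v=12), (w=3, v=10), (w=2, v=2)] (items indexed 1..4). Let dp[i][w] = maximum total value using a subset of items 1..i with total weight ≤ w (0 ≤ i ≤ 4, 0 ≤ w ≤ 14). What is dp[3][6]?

i\w   0   1   2   3   4   5   6   7   8   9  10  11  12  13  14
  0   0   0   0   0   0   0   0   0   0   0   0   0   0   0   0
  1   0   0   0   0   0   0   0   7   7   7   7   7   7   7   7
  2   0   0   0   0   0   0   0  12  12  12  12  12  12  12  19
  3   0   0   0  10  10  10  10  12  12  12  22  22  22  22  22
  4   0   0   2  10  10  12  12  12  12  14  22  22  24  24  24

10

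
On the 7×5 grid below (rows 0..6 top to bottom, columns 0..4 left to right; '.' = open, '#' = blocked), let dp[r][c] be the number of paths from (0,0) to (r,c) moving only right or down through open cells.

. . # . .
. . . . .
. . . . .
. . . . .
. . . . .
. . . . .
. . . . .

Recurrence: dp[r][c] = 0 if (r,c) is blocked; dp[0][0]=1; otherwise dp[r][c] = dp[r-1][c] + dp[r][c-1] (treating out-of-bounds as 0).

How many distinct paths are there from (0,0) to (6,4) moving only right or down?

r\c   0   1   2   3   4
  0   1   1   0   0   0
  1   1   2   2   2   2
  2   1   3   5   7   9
  3   1   4   9  16  25
  4   1   5  14  30  55
  5   1   6  20  50 105
  6   1   7  27  77 182

182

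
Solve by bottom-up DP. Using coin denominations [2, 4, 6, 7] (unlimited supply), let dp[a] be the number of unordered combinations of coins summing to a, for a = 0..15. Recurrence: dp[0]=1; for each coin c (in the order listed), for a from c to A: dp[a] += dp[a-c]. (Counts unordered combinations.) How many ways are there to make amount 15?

after  coin     0     1     2     3     4     5     6     7     8     9    10    11    12    13    14    15
          2     1     0     1     0     1     0     1     0     1     0     1     0     1     0     1     0
          4     1     0     1     0     2     0     2     0     3     0     3     0     4     0     4     0
          6     1     0     1     0     2     0     3     0     4     0     5     0     7     0     8     0
          7     1     0     1     0     2     0     3     1     4     1     5     2     7     3     9     4

4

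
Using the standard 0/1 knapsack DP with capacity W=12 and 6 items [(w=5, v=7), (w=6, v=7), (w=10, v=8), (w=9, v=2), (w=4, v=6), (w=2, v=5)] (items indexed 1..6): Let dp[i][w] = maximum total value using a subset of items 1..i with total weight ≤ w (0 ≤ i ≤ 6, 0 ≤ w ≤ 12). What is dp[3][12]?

i\w   0   1   2   3   4   5   6   7   8   9  10  11  12
  0   0   0   0   0   0   0   0   0   0   0   0   0   0
  1   0   0   0   0   0   7   7   7   7   7   7   7   7
  2   0   0   0   0   0   7   7   7   7   7   7  14  14
  3   0   0   0   0   0   7   7   7   7   7   8  14  14
  4   0   0   0   0   0   7   7   7   7   7   8  14  14
  5   0   0   0   0   6   7   7   7   7  13  13  14  14
  6   0   0   5   5   6   7  11  12  12  13  13  18  18

14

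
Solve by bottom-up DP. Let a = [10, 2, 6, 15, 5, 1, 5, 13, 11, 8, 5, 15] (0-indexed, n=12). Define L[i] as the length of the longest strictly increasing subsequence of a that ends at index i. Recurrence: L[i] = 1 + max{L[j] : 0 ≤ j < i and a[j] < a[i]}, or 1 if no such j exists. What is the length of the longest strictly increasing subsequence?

4

   i    0    1    2    3    4    5    6    7    8    9   10   11
a[i]   10    2    6   15    5    1    5   13   11    8    5   15
L[i]    1    1    2    3    2    1    2    3    3    3    2    4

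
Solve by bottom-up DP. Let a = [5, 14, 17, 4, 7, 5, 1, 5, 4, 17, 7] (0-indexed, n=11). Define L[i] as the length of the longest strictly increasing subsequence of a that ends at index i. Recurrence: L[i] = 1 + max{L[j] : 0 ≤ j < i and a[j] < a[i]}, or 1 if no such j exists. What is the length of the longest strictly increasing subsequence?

   i    0    1    2    3    4    5    6    7    8    9   10
a[i]    5   14   17    4    7    5    1    5    4   17    7
L[i]    1    2    3    1    2    2    1    2    2    3    3

3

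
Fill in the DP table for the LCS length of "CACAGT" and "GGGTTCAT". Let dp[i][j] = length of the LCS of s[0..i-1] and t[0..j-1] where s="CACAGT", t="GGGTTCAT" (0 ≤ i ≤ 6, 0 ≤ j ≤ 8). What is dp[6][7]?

   ''  G  G  G  T  T  C  A  T
''  0  0  0  0  0  0  0  0  0
 C  0  0  0  0  0  0  1  1  1
 A  0  0  0  0  0  0  1  2  2
 C  0  0  0  0  0  0  1  2  2
 A  0  0  0  0  0  0  1  2  2
 G  0  1  1  1  1  1  1  2  2
 T  0  1  1  1  2  2  2  2  3

2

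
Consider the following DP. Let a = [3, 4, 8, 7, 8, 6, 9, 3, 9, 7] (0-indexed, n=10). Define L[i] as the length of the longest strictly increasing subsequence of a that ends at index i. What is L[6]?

5

   i    0    1    2    3    4    5    6    7    8    9
a[i]    3    4    8    7    8    6    9    3    9    7
L[i]    1    2    3    3    4    3    5    1    5    4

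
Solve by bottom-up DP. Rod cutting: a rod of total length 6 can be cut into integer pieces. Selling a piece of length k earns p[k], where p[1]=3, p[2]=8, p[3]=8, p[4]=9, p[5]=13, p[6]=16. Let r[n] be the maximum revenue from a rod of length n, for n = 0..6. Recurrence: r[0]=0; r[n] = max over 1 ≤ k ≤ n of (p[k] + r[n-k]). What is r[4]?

   n    0    1    2    3    4    5    6
r[n]    0    3    8   11   16   19   24

16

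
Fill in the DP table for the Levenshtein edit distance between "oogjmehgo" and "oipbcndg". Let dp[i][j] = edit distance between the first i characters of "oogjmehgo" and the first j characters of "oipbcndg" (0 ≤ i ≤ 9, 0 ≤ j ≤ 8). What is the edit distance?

   ''  o  i  p  b  c  n  d  g
''  0  1  2  3  4  5  6  7  8
 o  1  0  1  2  3  4  5  6  7
 o  2  1  1  2  3  4  5  6  7
 g  3  2  2  2  3  4  5  6  6
 j  4  3  3  3  3  4  5  6  7
 m  5  4  4  4  4  4  5  6  7
 e  6  5  5  5  5  5  5  6  7
 h  7  6  6  6  6  6  6  6  7
 g  8  7  7  7  7  7  7  7  6
 o  9  8  8  8  8  8  8  8  7

7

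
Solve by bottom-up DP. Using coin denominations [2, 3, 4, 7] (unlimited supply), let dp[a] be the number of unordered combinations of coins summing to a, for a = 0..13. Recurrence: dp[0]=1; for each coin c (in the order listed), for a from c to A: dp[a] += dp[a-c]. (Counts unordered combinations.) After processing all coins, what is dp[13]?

8

after  coin     0     1     2     3     4     5     6     7     8     9    10    11    12    13
          2     1     0     1     0     1     0     1     0     1     0     1     0     1     0
          3     1     0     1     1     1     1     2     1     2     2     2     2     3     2
          4     1     0     1     1     2     1     3     2     4     3     5     4     7     5
          7     1     0     1     1     2     1     3     3     4     4     6     6     8     8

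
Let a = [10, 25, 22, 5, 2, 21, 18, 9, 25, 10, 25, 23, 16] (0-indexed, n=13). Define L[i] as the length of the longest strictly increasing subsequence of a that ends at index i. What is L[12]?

4

   i    0    1    2    3    4    5    6    7    8    9   10   11   12
a[i]   10   25   22    5    2   21   18    9   25   10   25   23   16
L[i]    1    2    2    1    1    2    2    2    3    3    4    4    4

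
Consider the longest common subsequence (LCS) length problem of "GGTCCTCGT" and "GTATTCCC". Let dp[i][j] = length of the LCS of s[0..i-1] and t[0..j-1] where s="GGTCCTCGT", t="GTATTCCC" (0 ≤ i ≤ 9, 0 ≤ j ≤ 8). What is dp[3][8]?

   ''  G  T  A  T  T  C  C  C
''  0  0  0  0  0  0  0  0  0
 G  0  1  1  1  1  1  1  1  1
 G  0  1  1  1  1  1  1  1  1
 T  0  1  2  2  2  2  2  2  2
 C  0  1  2  2  2  2  3  3  3
 C  0  1  2  2  2  2  3  4  4
 T  0  1  2  2  3  3  3  4  4
 C  0  1  2  2  3  3  4  4  5
 G  0  1  2  2  3  3  4  4  5
 T  0  1  2  2  3  4  4  4  5

2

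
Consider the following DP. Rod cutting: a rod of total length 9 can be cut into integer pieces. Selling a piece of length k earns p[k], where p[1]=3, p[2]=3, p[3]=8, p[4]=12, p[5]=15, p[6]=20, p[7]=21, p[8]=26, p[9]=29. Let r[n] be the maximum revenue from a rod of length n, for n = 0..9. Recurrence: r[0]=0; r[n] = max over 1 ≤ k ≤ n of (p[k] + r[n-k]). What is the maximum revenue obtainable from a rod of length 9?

   n    0    1    2    3    4    5    6    7    8    9
r[n]    0    3    6    9   12   15   20   23   26   29

29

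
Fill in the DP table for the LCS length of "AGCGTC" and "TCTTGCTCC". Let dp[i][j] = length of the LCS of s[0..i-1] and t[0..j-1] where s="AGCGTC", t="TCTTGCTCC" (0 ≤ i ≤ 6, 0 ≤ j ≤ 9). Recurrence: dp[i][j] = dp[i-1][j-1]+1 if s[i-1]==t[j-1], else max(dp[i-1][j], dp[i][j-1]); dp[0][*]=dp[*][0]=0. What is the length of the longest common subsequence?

   ''  T  C  T  T  G  C  T  C  C
''  0  0  0  0  0  0  0  0  0  0
 A  0  0  0  0  0  0  0  0  0  0
 G  0  0  0  0  0  1  1  1  1  1
 C  0  0  1  1  1  1  2  2  2  2
 G  0  0  1  1  1  2  2  2  2  2
 T  0  1  1  2  2  2  2  3  3  3
 C  0  1  2  2  2  2  3  3  4  4

4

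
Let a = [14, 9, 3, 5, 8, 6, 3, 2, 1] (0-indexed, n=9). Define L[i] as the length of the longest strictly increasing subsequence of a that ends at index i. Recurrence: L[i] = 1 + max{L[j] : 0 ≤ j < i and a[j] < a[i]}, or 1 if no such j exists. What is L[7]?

   i    0    1    2    3    4    5    6    7    8
a[i]   14    9    3    5    8    6    3    2    1
L[i]    1    1    1    2    3    3    1    1    1

1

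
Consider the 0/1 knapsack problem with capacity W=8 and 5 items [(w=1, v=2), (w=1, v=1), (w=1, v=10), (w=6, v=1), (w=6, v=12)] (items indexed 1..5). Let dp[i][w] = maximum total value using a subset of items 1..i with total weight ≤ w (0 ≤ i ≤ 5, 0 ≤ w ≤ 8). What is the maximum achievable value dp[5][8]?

i\w   0   1   2   3   4   5   6   7   8
  0   0   0   0   0   0   0   0   0   0
  1   0   2   2   2   2   2   2   2   2
  2   0   2   3   3   3   3   3   3   3
  3   0  10  12  13  13  13  13  13  13
  4   0  10  12  13  13  13  13  13  13
  5   0  10  12  13  13  13  13  22  24

24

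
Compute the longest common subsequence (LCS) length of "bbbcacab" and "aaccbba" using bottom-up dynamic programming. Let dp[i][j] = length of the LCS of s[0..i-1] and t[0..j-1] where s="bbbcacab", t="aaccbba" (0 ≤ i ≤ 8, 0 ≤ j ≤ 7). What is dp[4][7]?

   ''  a  a  c  c  b  b  a
''  0  0  0  0  0  0  0  0
 b  0  0  0  0  0  1  1  1
 b  0  0  0  0  0  1  2  2
 b  0  0  0  0  0  1  2  2
 c  0  0  0  1  1  1  2  2
 a  0  1  1  1  1  1  2  3
 c  0  1  1  2  2  2  2  3
 a  0  1  2  2  2  2  2  3
 b  0  1  2  2  2  3  3  3

2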